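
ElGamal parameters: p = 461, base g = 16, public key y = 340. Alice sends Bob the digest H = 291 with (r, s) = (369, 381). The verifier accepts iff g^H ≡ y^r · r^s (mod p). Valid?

yes

Left side g^H mod p:
16^2 = 256
16^4 ≡ 256^2 = 65536 ≡ 74
16^8 ≡ 74^2 = 5476 ≡ 405
16^16 ≡ 405^2 = 164025 ≡ 370
16^32 ≡ 370^2 = 136900 ≡ 444
16^64 ≡ 444^2 = 197136 ≡ 289
16^128 ≡ 289^2 = 83521 ≡ 80
16^256 ≡ 80^2 = 6400 ≡ 407
291 = 256 + 32 + 2 + 1, so 16^291 ≡ 407·444·256·16 ≡ 212 (mod 461)
Right side y^r · r^s mod p:
340^2 = 115600 ≡ 350
340^4 ≡ 350^2 = 122500 ≡ 335
340^8 ≡ 335^2 = 112225 ≡ 202
340^16 ≡ 202^2 = 40804 ≡ 236
340^32 ≡ 236^2 = 55696 ≡ 376
340^64 ≡ 376^2 = 141376 ≡ 310
340^128 ≡ 310^2 = 96100 ≡ 212
340^256 ≡ 212^2 = 44944 ≡ 227
369 = 256 + 64 + 32 + 16 + 1, so 340^369 ≡ 227·310·376·236·340 ≡ 189 (mod 461)
369^2 = 136161 ≡ 166
369^4 ≡ 166^2 = 27556 ≡ 357
369^8 ≡ 357^2 = 127449 ≡ 213
369^16 ≡ 213^2 = 45369 ≡ 191
369^32 ≡ 191^2 = 36481 ≡ 62
369^64 ≡ 62^2 = 3844 ≡ 156
369^128 ≡ 156^2 = 24336 ≡ 364
369^256 ≡ 364^2 = 132496 ≡ 189
381 = 256 + 64 + 32 + 16 + 8 + 4 + 1, so 369^381 ≡ 189·156·62·191·213·357·369 ≡ 6 (mod 461)
189·6 = 1134 ≡ 212 (mod 461)
212 ≡ 212 (mod 461), so the signature is genuine.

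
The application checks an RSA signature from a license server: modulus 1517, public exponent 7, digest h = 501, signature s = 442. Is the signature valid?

valid

s^2 ≡ 442^2 = 195364 ≡ 1188
s^4 ≡ 1188^2 = 1411344 ≡ 534
7 = 4 + 2 + 1, so s^7 ≡ 534·1188·442 ≡ 501 (mod 1517)
Since 501 equals the digest 501, verification succeeds.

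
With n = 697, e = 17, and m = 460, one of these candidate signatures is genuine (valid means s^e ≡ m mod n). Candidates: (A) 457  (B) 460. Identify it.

B

Candidate A: 457^2 = 208849 ≡ 446; 457^4 ≡ 446^2 = 198916 ≡ 271; 457^8 ≡ 271^2 = 73441 ≡ 256; 457^16 ≡ 256^2 = 65536 ≡ 18; 17 = 16 + 1, so 457^17 ≡ 18·457 ≡ 559 (mod 697)
Candidate B: 460^2 = 211600 ≡ 409; 460^4 ≡ 409^2 = 167281 ≡ 1; 460^8 ≡ 1^2 = 1; 460^16 ≡ 1^2 = 1; 17 = 16 + 1, so 460^17 ≡ 1·460 ≡ 460 (mod 697)
  → matches m = 460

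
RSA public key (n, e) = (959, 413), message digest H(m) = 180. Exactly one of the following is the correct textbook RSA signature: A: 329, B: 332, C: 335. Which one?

B

Candidate A: Squares mod 959: 329^1≡329, 329^2≡833, 329^4≡532, 329^8≡119, 329^16≡735, 329^32≡308, 329^64≡882, 329^128≡175, 329^256≡896; 413 = 256 + 128 + 16 + 8 + 4 + 1, so 329^413 ≡ 896·175·735·119·532·329 ≡ 490 (mod 959)
Candidate B: Squares mod 959: 332^1≡332, 332^2≡898, 332^4≡844, 332^8≡758, 332^16≡123, 332^32≡744, 332^64≡193, 332^128≡807, 332^256≡88; 413 = 256 + 128 + 16 + 8 + 4 + 1, so 332^413 ≡ 88·807·123·758·844·332 ≡ 180 (mod 959)
  → matches H(m) = 180
Candidate C: Squares mod 959: 335^1≡335, 335^2≡22, 335^4≡484, 335^8≡260, 335^16≡470, 335^32≡330, 335^64≡533, 335^128≡225, 335^256≡757; 413 = 256 + 128 + 16 + 8 + 4 + 1, so 335^413 ≡ 757·225·470·260·484·335 ≡ 69 (mod 959)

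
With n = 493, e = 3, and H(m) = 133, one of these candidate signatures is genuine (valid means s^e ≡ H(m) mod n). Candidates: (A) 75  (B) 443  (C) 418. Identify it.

Candidate A: Squares mod 493: 75^1≡75, 75^2≡202; 3 = 2 + 1, so 75^3 ≡ 202·75 ≡ 360 (mod 493)
Candidate B: Squares mod 493: 443^1≡443, 443^2≡35; 3 = 2 + 1, so 443^3 ≡ 35·443 ≡ 222 (mod 493)
Candidate C: Squares mod 493: 418^1≡418, 418^2≡202; 3 = 2 + 1, so 418^3 ≡ 202·418 ≡ 133 (mod 493)
  → matches H(m) = 133

C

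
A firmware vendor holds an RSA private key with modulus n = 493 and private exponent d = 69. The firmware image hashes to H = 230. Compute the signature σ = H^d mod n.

H^2 ≡ 230^2 = 52900 ≡ 149
H^4 ≡ 149^2 = 22201 ≡ 16
H^8 ≡ 16^2 = 256
H^16 ≡ 256^2 = 65536 ≡ 460
H^32 ≡ 460^2 = 211600 ≡ 103
H^64 ≡ 103^2 = 10609 ≡ 256
69 = 64 + 4 + 1, so H^69 ≡ 256·16·230 ≡ 450 (mod 493)

450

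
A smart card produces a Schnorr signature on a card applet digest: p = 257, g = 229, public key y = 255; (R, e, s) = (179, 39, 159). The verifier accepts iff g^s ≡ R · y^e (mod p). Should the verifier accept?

g^s mod p:
Squares mod 257: 229^1≡229, 229^2≡13, 229^4≡169, 229^8≡34, 229^16≡128, 229^32≡193, 229^64≡241, 229^128≡256
159 = 128 + 16 + 8 + 4 + 2 + 1, so 229^159 ≡ 256·128·34·169·13·229 ≡ 218 (mod 257)
R · y^e mod p:
Squares mod 257: 255^1≡255, 255^2≡4, 255^4≡16, 255^8≡256, 255^16≡1, 255^32≡1
39 = 32 + 4 + 2 + 1, so 255^39 ≡ 1·16·4·255 ≡ 129 (mod 257)
179·129 = 23091 ≡ 218 (mod 257)
218 ≡ 218 (mod 257); signature holds.

accept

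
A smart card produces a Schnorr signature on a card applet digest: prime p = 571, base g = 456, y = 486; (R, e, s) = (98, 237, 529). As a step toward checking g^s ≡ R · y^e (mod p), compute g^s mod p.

296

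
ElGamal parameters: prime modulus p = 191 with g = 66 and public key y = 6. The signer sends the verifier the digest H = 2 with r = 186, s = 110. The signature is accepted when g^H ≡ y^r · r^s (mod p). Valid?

Left side g^H mod p:
Squares mod 191: 66^1≡66, 66^2≡154
66^2 ≡ 154 (mod 191)
Right side y^r · r^s mod p:
Squares mod 191: 6^1≡6, 6^2≡36, 6^4≡150, 6^8≡153, 6^16≡107, 6^32≡180, 6^64≡121, 6^128≡125
186 = 128 + 32 + 16 + 8 + 2, so 6^186 ≡ 125·180·107·153·36 ≡ 177 (mod 191)
Squares mod 191: 186^1≡186, 186^2≡25, 186^4≡52, 186^8≡30, 186^16≡136, 186^32≡160, 186^64≡6
110 = 64 + 32 + 8 + 4 + 2, so 186^110 ≡ 6·160·30·52·25 ≡ 180 (mod 191)
177·180 = 31860 ≡ 154 (mod 191)
154 ≡ 154 (mod 191), so the signature is genuine.

yes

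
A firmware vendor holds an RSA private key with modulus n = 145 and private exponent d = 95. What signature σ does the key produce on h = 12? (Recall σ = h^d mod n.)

133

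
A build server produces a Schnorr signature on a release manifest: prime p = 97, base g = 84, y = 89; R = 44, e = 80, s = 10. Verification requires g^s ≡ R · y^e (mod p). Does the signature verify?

verifies

g^s mod p:
84^2 = 7056 ≡ 72
84^4 ≡ 72^2 = 5184 ≡ 43
84^8 ≡ 43^2 = 1849 ≡ 6
10 = 8 + 2, so 84^10 ≡ 6·72 ≡ 44 (mod 97)
R · y^e mod p:
89^2 = 7921 ≡ 64
89^4 ≡ 64^2 = 4096 ≡ 22
89^8 ≡ 22^2 = 484 ≡ 96
89^16 ≡ 96^2 = 9216 ≡ 1
89^32 ≡ 1^2 = 1
89^64 ≡ 1^2 = 1
80 = 64 + 16, so 89^80 ≡ 1·1 ≡ 1 (mod 97)
44·1 = 44 ≡ 44 (mod 97)
44 ≡ 44 (mod 97); signature holds.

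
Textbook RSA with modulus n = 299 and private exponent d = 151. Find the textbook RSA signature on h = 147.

h^2 ≡ 147^2 = 21609 ≡ 81
h^4 ≡ 81^2 = 6561 ≡ 282
h^8 ≡ 282^2 = 79524 ≡ 289
h^16 ≡ 289^2 = 83521 ≡ 100
h^32 ≡ 100^2 = 10000 ≡ 133
h^64 ≡ 133^2 = 17689 ≡ 48
h^128 ≡ 48^2 = 2304 ≡ 211
151 = 128 + 16 + 4 + 2 + 1, so h^151 ≡ 211·100·282·81·147 ≡ 82 (mod 299)

82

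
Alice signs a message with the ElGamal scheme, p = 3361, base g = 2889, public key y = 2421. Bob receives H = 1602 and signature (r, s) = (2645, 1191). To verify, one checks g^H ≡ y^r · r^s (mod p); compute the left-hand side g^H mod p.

8

2889^1602 mod 3361 = 8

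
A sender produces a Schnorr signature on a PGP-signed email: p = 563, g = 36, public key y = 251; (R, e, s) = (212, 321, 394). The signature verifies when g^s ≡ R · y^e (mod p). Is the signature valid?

g^s mod p:
Squares mod 563: 36^1≡36, 36^2≡170, 36^4≡187, 36^8≡63, 36^16≡28, 36^32≡221, 36^64≡423, 36^128≡458, 36^256≡328
394 = 256 + 128 + 8 + 2, so 36^394 ≡ 328·458·63·170 ≡ 428 (mod 563)
R · y^e mod p:
Squares mod 563: 251^1≡251, 251^2≡508, 251^4≡210, 251^8≡186, 251^16≡253, 251^32≡390, 251^64≡90, 251^128≡218, 251^256≡232
321 = 256 + 64 + 1, so 251^321 ≡ 232·90·251 ≡ 476 (mod 563)
212·476 = 100912 ≡ 135 (mod 563)
428 ≠ 135; the check fails.

invalid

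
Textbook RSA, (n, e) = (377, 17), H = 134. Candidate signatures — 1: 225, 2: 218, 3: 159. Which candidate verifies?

2

Candidate 1: 225^17 mod 377 = 179
Candidate 2: 218^17 mod 377 = 134
  → matches H = 134
Candidate 3: 159^17 mod 377 = 243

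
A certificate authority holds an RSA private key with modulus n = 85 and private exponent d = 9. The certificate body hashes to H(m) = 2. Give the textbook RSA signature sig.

2

(H(m))^2 ≡ 2^2 = 4
(H(m))^4 ≡ 4^2 = 16
(H(m))^8 ≡ 16^2 = 256 ≡ 1
9 = 8 + 1, so (H(m))^9 ≡ 1·2 ≡ 2 (mod 85)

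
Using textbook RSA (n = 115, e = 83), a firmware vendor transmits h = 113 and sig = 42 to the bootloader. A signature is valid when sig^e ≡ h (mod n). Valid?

sig^83 mod 115 = 113
sig^83 mod 115 = 113 matches h.

yes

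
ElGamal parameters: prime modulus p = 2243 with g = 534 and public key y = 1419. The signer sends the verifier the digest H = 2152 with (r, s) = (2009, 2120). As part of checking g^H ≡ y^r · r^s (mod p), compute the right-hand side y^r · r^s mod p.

376

Squares mod 2243: 1419^1≡1419, 1419^2≡1590, 1419^4≡239, 1419^8≡1046, 1419^16≡1775, 1419^32≡1453, 1419^64≡546, 1419^128≡2040, 1419^256≡835, 1419^512≡1895, 1419^1024≡2225
2009 = 1024 + 512 + 256 + 128 + 64 + 16 + 8 + 1, so 1419^2009 ≡ 2225·1895·835·2040·546·1775·1046·1419 ≡ 27 (mod 2243)
Squares mod 2243: 2009^1≡2009, 2009^2≡924, 2009^4≡1436, 2009^8≡779, 2009^16≡1231, 2009^32≡1336, 2009^64≡1711, 2009^128≡406, 2009^256≡1097, 2009^512≡1161, 2009^1024≡2121, 2009^2048≡1426
2120 = 2048 + 64 + 8, so 2009^2120 ≡ 1426·1711·779 ≡ 97 (mod 2243)
y^r · r^s ≡ 27·97 = 2619 ≡ 376 (mod 2243)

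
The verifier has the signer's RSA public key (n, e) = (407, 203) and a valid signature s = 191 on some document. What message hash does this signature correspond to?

31

s^2 ≡ 191^2 = 36481 ≡ 258
s^4 ≡ 258^2 = 66564 ≡ 223
s^8 ≡ 223^2 = 49729 ≡ 75
s^16 ≡ 75^2 = 5625 ≡ 334
s^32 ≡ 334^2 = 111556 ≡ 38
s^64 ≡ 38^2 = 1444 ≡ 223
s^128 ≡ 223^2 = 49729 ≡ 75
203 = 128 + 64 + 8 + 2 + 1, so s^203 ≡ 75·223·75·258·191 ≡ 31 (mod 407)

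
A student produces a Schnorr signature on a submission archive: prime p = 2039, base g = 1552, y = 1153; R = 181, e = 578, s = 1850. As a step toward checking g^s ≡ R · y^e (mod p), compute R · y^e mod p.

1153^2 = 1329409 ≡ 2020
1153^4 ≡ 2020^2 = 4080400 ≡ 361
1153^8 ≡ 361^2 = 130321 ≡ 1864
1153^16 ≡ 1864^2 = 3474496 ≡ 40
1153^32 ≡ 40^2 = 1600
1153^64 ≡ 1600^2 = 2560000 ≡ 1055
1153^128 ≡ 1055^2 = 1113025 ≡ 1770
1153^256 ≡ 1770^2 = 3132900 ≡ 996
1153^512 ≡ 996^2 = 992016 ≡ 1062
578 = 512 + 64 + 2, so 1153^578 ≡ 1062·1055·2020 ≡ 1409 (mod 2039)
R · y^e ≡ 181·1409 = 255029 ≡ 154 (mod 2039)

154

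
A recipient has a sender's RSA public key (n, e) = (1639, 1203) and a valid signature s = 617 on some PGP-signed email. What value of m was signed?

Squares mod 1639: s^1≡617, s^2≡441, s^4≡1079, s^8≡551, s^16≡386, s^32≡1486, s^64≡463, s^128≡1299, s^256≡870, s^512≡1321, s^1024≡1145
1203 = 1024 + 128 + 32 + 16 + 2 + 1, so s^1203 ≡ 1145·1299·1486·386·441·617 ≡ 683 (mod 1639)

683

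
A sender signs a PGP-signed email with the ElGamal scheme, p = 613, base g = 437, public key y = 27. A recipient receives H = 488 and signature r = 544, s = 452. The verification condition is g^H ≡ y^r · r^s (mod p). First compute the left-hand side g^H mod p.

437^488 mod 613 = 430

430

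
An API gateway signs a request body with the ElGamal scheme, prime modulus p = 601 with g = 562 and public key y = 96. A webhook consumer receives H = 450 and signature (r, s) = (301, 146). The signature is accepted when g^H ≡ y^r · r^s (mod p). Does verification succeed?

fails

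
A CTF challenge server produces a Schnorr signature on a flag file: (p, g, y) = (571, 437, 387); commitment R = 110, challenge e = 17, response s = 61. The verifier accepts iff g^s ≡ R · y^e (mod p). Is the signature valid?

g^s mod p:
437^2 = 190969 ≡ 255
437^4 ≡ 255^2 = 65025 ≡ 502
437^8 ≡ 502^2 = 252004 ≡ 193
437^16 ≡ 193^2 = 37249 ≡ 134
437^32 ≡ 134^2 = 17956 ≡ 255
61 = 32 + 16 + 8 + 4 + 1, so 437^61 ≡ 255·134·193·502·437 ≡ 437 (mod 571)
R · y^e mod p:
387^2 = 149769 ≡ 167
387^4 ≡ 167^2 = 27889 ≡ 481
387^8 ≡ 481^2 = 231361 ≡ 106
387^16 ≡ 106^2 = 11236 ≡ 387
17 = 16 + 1, so 387^17 ≡ 387·387 ≡ 167 (mod 571)
110·167 = 18370 ≡ 98 (mod 571)
437 ≠ 98; the check fails.

invalid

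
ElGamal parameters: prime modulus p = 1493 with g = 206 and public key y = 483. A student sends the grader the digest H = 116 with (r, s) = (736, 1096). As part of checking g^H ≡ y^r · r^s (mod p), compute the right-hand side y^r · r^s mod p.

414

483^2 = 233289 ≡ 381
483^4 ≡ 381^2 = 145161 ≡ 340
483^8 ≡ 340^2 = 115600 ≡ 639
483^16 ≡ 639^2 = 408321 ≡ 732
483^32 ≡ 732^2 = 535824 ≡ 1330
483^64 ≡ 1330^2 = 1768900 ≡ 1188
483^128 ≡ 1188^2 = 1411344 ≡ 459
483^256 ≡ 459^2 = 210681 ≡ 168
483^512 ≡ 168^2 = 28224 ≡ 1350
736 = 512 + 128 + 64 + 32, so 483^736 ≡ 1350·459·1188·1330 ≡ 642 (mod 1493)
736^2 = 541696 ≡ 1230
736^4 ≡ 1230^2 = 1512900 ≡ 491
736^8 ≡ 491^2 = 241081 ≡ 708
736^16 ≡ 708^2 = 501264 ≡ 1109
736^32 ≡ 1109^2 = 1229881 ≡ 1142
736^64 ≡ 1142^2 = 1304164 ≡ 775
736^128 ≡ 775^2 = 600625 ≡ 439
736^256 ≡ 439^2 = 192721 ≡ 124
736^512 ≡ 124^2 = 15376 ≡ 446
736^1024 ≡ 446^2 = 198916 ≡ 347
1096 = 1024 + 64 + 8, so 736^1096 ≡ 347·775·708 ≡ 1089 (mod 1493)
y^r · r^s ≡ 642·1089 = 699138 ≡ 414 (mod 1493)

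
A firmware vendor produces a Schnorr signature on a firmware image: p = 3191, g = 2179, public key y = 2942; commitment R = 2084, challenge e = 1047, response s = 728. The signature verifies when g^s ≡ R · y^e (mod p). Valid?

g^s mod p:
2179^2 = 4748041 ≡ 3024
2179^4 ≡ 3024^2 = 9144576 ≡ 2361
2179^8 ≡ 2361^2 = 5574321 ≡ 2835
2179^16 ≡ 2835^2 = 8037225 ≡ 2287
2179^32 ≡ 2287^2 = 5230369 ≡ 320
2179^64 ≡ 320^2 = 102400 ≡ 288
2179^128 ≡ 288^2 = 82944 ≡ 3169
2179^256 ≡ 3169^2 = 10042561 ≡ 484
2179^512 ≡ 484^2 = 234256 ≡ 1313
728 = 512 + 128 + 64 + 16 + 8, so 2179^728 ≡ 1313·3169·288·2287·2835 ≡ 2574 (mod 3191)
R · y^e mod p:
2942^2 = 8655364 ≡ 1372
2942^4 ≡ 1372^2 = 1882384 ≡ 2885
2942^8 ≡ 2885^2 = 8323225 ≡ 1097
2942^16 ≡ 1097^2 = 1203409 ≡ 402
2942^32 ≡ 402^2 = 161604 ≡ 2054
2942^64 ≡ 2054^2 = 4218916 ≡ 414
2942^128 ≡ 414^2 = 171396 ≡ 2273
2942^256 ≡ 2273^2 = 5166529 ≡ 300
2942^512 ≡ 300^2 = 90000 ≡ 652
2942^1024 ≡ 652^2 = 425104 ≡ 701
1047 = 1024 + 16 + 4 + 2 + 1, so 2942^1047 ≡ 701·402·2885·1372·2942 ≡ 3169 (mod 3191)
2084·3169 = 6604196 ≡ 2017 (mod 3191)
2574 ≠ 2017; the check fails.

no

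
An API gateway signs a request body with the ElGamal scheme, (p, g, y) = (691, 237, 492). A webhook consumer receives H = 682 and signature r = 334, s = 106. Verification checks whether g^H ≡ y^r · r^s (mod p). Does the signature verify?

verifies

Left side g^H mod p:
237^682 mod 691 = 282
Right side y^r · r^s mod p:
492^334 mod 691 = 179
334^106 mod 691 = 515
179·515 = 92185 ≡ 282 (mod 691)
282 ≡ 282 (mod 691), so the signature is genuine.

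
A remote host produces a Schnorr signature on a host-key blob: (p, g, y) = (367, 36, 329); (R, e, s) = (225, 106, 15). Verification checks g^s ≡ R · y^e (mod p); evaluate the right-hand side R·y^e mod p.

101

329^2 = 108241 ≡ 343
329^4 ≡ 343^2 = 117649 ≡ 209
329^8 ≡ 209^2 = 43681 ≡ 8
329^16 ≡ 8^2 = 64
329^32 ≡ 64^2 = 4096 ≡ 59
329^64 ≡ 59^2 = 3481 ≡ 178
106 = 64 + 32 + 8 + 2, so 329^106 ≡ 178·59·8·343 ≡ 281 (mod 367)
R · y^e ≡ 225·281 = 63225 ≡ 101 (mod 367)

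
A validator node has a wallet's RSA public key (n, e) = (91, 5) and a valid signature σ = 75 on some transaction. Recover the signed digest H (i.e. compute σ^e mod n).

Squares mod 91: σ^1≡75, σ^2≡74, σ^4≡16
5 = 4 + 1, so σ^5 ≡ 16·75 ≡ 17 (mod 91)

17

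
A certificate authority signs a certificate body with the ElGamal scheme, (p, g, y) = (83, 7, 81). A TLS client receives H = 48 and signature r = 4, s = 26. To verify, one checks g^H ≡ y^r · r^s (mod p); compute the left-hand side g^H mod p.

Squares mod 83: 7^1≡7, 7^2≡49, 7^4≡77, 7^8≡36, 7^16≡51, 7^32≡28
48 = 32 + 16, so 7^48 ≡ 28·51 ≡ 17 (mod 83)

17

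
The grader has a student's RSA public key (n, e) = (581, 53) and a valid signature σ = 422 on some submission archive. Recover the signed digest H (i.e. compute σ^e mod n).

116

σ^2 ≡ 422^2 = 178084 ≡ 298
σ^4 ≡ 298^2 = 88804 ≡ 492
σ^8 ≡ 492^2 = 242064 ≡ 368
σ^16 ≡ 368^2 = 135424 ≡ 51
σ^32 ≡ 51^2 = 2601 ≡ 277
53 = 32 + 16 + 4 + 1, so σ^53 ≡ 277·51·492·422 ≡ 116 (mod 581)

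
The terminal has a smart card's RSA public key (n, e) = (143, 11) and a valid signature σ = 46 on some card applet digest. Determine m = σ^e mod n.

σ^2 ≡ 46^2 = 2116 ≡ 114
σ^4 ≡ 114^2 = 12996 ≡ 126
σ^8 ≡ 126^2 = 15876 ≡ 3
11 = 8 + 2 + 1, so σ^11 ≡ 3·114·46 ≡ 2 (mod 143)

2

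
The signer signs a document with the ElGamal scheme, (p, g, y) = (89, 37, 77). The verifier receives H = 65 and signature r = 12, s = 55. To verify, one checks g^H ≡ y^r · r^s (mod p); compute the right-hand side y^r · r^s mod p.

77^2 = 5929 ≡ 55
77^4 ≡ 55^2 = 3025 ≡ 88
77^8 ≡ 88^2 = 7744 ≡ 1
12 = 8 + 4, so 77^12 ≡ 1·88 ≡ 88 (mod 89)
12^2 = 144 ≡ 55
12^4 ≡ 55^2 = 3025 ≡ 88
12^8 ≡ 88^2 = 7744 ≡ 1
12^16 ≡ 1^2 = 1
12^32 ≡ 1^2 = 1
55 = 32 + 16 + 4 + 2 + 1, so 12^55 ≡ 1·1·88·55·12 ≡ 52 (mod 89)
y^r · r^s ≡ 88·52 = 4576 ≡ 37 (mod 89)

37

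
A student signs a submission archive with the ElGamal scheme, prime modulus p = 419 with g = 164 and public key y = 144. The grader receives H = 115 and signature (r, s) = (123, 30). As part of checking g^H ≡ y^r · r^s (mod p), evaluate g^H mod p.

39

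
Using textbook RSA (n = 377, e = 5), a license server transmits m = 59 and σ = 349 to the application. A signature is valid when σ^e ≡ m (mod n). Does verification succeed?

passes

σ^2 ≡ 349^2 = 121801 ≡ 30
σ^4 ≡ 30^2 = 900 ≡ 146
5 = 4 + 1, so σ^5 ≡ 146·349 ≡ 59 (mod 377)
59 = m, so the signature checks out.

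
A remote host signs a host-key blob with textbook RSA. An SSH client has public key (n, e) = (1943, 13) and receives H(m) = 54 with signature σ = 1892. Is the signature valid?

σ^13 mod 1943 = 54
Since 54 equals the digest 54, verification succeeds.

valid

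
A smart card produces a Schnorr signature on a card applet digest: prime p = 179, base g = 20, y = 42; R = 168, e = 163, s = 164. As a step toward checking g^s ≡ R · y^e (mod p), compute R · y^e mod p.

45

42^2 = 1764 ≡ 153
42^4 ≡ 153^2 = 23409 ≡ 139
42^8 ≡ 139^2 = 19321 ≡ 168
42^16 ≡ 168^2 = 28224 ≡ 121
42^32 ≡ 121^2 = 14641 ≡ 142
42^64 ≡ 142^2 = 20164 ≡ 116
42^128 ≡ 116^2 = 13456 ≡ 31
163 = 128 + 32 + 2 + 1, so 42^163 ≡ 31·142·153·42 ≡ 61 (mod 179)
R · y^e ≡ 168·61 = 10248 ≡ 45 (mod 179)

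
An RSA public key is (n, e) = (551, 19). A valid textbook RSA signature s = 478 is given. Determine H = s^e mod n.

155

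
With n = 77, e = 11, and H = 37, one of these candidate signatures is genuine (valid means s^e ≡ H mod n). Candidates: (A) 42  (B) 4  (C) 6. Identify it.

Candidate A: Squares mod 77: 42^1≡42, 42^2≡70, 42^4≡49, 42^8≡14; 11 = 8 + 2 + 1, so 42^11 ≡ 14·70·42 ≡ 42 (mod 77)
Candidate B: Squares mod 77: 4^1≡4, 4^2≡16, 4^4≡25, 4^8≡9; 11 = 8 + 2 + 1, so 4^11 ≡ 9·16·4 ≡ 37 (mod 77)
  → matches H = 37
Candidate C: Squares mod 77: 6^1≡6, 6^2≡36, 6^4≡64, 6^8≡15; 11 = 8 + 2 + 1, so 6^11 ≡ 15·36·6 ≡ 6 (mod 77)

B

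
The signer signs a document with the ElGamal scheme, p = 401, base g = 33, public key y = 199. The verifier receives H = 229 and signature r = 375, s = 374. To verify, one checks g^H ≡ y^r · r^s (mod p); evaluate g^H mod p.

293

33^2 = 1089 ≡ 287
33^4 ≡ 287^2 = 82369 ≡ 164
33^8 ≡ 164^2 = 26896 ≡ 29
33^16 ≡ 29^2 = 841 ≡ 39
33^32 ≡ 39^2 = 1521 ≡ 318
33^64 ≡ 318^2 = 101124 ≡ 72
33^128 ≡ 72^2 = 5184 ≡ 372
229 = 128 + 64 + 32 + 4 + 1, so 33^229 ≡ 372·72·318·164·33 ≡ 293 (mod 401)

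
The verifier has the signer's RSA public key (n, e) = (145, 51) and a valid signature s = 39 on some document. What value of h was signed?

s^2 ≡ 39^2 = 1521 ≡ 71
s^4 ≡ 71^2 = 5041 ≡ 111
s^8 ≡ 111^2 = 12321 ≡ 141
s^16 ≡ 141^2 = 19881 ≡ 16
s^32 ≡ 16^2 = 256 ≡ 111
51 = 32 + 16 + 2 + 1, so s^51 ≡ 111·16·71·39 ≡ 69 (mod 145)

69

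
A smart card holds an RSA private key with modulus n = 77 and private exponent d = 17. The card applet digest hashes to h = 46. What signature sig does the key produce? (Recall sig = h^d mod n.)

51

Squares mod 77: h^1≡46, h^2≡37, h^4≡60, h^8≡58, h^16≡53
17 = 16 + 1, so h^17 ≡ 53·46 ≡ 51 (mod 77)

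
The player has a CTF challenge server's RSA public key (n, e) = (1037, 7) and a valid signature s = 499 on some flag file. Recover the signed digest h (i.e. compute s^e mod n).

s^2 ≡ 499^2 = 249001 ≡ 121
s^4 ≡ 121^2 = 14641 ≡ 123
7 = 4 + 2 + 1, so s^7 ≡ 123·121·499 ≡ 660 (mod 1037)

660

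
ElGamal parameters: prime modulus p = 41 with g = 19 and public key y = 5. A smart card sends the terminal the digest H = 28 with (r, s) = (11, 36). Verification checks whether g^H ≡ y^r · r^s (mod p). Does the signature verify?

does not verify

Left side g^H mod p:
Squares mod 41: 19^1≡19, 19^2≡33, 19^4≡23, 19^8≡37, 19^16≡16
28 = 16 + 8 + 4, so 19^28 ≡ 16·37·23 ≡ 4 (mod 41)
Right side y^r · r^s mod p:
Squares mod 41: 5^1≡5, 5^2≡25, 5^4≡10, 5^8≡18
11 = 8 + 2 + 1, so 5^11 ≡ 18·25·5 ≡ 36 (mod 41)
Squares mod 41: 11^1≡11, 11^2≡39, 11^4≡4, 11^8≡16, 11^16≡10, 11^32≡18
36 = 32 + 4, so 11^36 ≡ 18·4 ≡ 31 (mod 41)
36·31 = 1116 ≡ 9 (mod 41)
4 ≠ 9, so verification fails.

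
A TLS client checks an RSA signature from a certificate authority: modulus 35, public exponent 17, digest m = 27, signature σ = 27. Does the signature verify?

Squares mod 35: σ^1≡27, σ^2≡29, σ^4≡1, σ^8≡1, σ^16≡1
17 = 16 + 1, so σ^17 ≡ 1·27 ≡ 27 (mod 35)
27 = m, so the signature checks out.

verifies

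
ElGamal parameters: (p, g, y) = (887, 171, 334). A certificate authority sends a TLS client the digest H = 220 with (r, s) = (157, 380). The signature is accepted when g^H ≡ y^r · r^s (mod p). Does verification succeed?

fails

Left side g^H mod p:
Squares mod 887: 171^1≡171, 171^2≡857, 171^4≡13, 171^8≡169, 171^16≡177, 171^32≡284, 171^64≡826, 171^128≡173
220 = 128 + 64 + 16 + 8 + 4, so 171^220 ≡ 173·826·177·169·13 ≡ 214 (mod 887)
Right side y^r · r^s mod p:
Squares mod 887: 334^1≡334, 334^2≡681, 334^4≡747, 334^8≡86, 334^16≡300, 334^32≡413, 334^64≡265, 334^128≡152
157 = 128 + 16 + 8 + 4 + 1, so 334^157 ≡ 152·300·86·747·334 ≡ 847 (mod 887)
Squares mod 887: 157^1≡157, 157^2≡700, 157^4≡376, 157^8≡343, 157^16≡565, 157^32≡792, 157^64≡155, 157^128≡76, 157^256≡454
380 = 256 + 64 + 32 + 16 + 8 + 4, so 157^380 ≡ 454·155·792·565·343·376 ≡ 205 (mod 887)
847·205 = 173635 ≡ 670 (mod 887)
214 ≠ 670, so verification fails.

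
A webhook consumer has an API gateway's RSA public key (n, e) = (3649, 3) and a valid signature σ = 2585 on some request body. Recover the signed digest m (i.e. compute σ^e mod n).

3001

σ^2 ≡ 2585^2 = 6682225 ≡ 906
3 = 2 + 1, so σ^3 ≡ 906·2585 ≡ 3001 (mod 3649)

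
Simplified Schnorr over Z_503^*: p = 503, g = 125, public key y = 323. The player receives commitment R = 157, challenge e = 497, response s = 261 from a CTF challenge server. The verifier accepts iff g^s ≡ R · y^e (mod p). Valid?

yes

g^s mod p:
125^2 = 15625 ≡ 32
125^4 ≡ 32^2 = 1024 ≡ 18
125^8 ≡ 18^2 = 324
125^16 ≡ 324^2 = 104976 ≡ 352
125^32 ≡ 352^2 = 123904 ≡ 166
125^64 ≡ 166^2 = 27556 ≡ 394
125^128 ≡ 394^2 = 155236 ≡ 312
125^256 ≡ 312^2 = 97344 ≡ 265
261 = 256 + 4 + 1, so 125^261 ≡ 265·18·125 ≡ 195 (mod 503)
R · y^e mod p:
323^2 = 104329 ≡ 208
323^4 ≡ 208^2 = 43264 ≡ 6
323^8 ≡ 6^2 = 36
323^16 ≡ 36^2 = 1296 ≡ 290
323^32 ≡ 290^2 = 84100 ≡ 99
323^64 ≡ 99^2 = 9801 ≡ 244
323^128 ≡ 244^2 = 59536 ≡ 182
323^256 ≡ 182^2 = 33124 ≡ 429
497 = 256 + 128 + 64 + 32 + 16 + 1, so 323^497 ≡ 429·182·244·99·290·323 ≡ 469 (mod 503)
157·469 = 73633 ≡ 195 (mod 503)
195 ≡ 195 (mod 503); signature holds.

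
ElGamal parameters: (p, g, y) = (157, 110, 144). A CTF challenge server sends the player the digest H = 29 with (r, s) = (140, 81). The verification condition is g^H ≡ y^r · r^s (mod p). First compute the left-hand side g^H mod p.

76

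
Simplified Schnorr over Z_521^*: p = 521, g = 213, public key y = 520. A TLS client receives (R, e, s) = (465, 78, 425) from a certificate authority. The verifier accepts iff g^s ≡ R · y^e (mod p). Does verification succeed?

g^s mod p:
213^2 = 45369 ≡ 42
213^4 ≡ 42^2 = 1764 ≡ 201
213^8 ≡ 201^2 = 40401 ≡ 284
213^16 ≡ 284^2 = 80656 ≡ 422
213^32 ≡ 422^2 = 178084 ≡ 423
213^64 ≡ 423^2 = 178929 ≡ 226
213^128 ≡ 226^2 = 51076 ≡ 18
213^256 ≡ 18^2 = 324
425 = 256 + 128 + 32 + 8 + 1, so 213^425 ≡ 324·18·423·284·213 ≡ 56 (mod 521)
R · y^e mod p:
520^2 = 270400 ≡ 1
520^4 ≡ 1^2 = 1
520^8 ≡ 1^2 = 1
520^16 ≡ 1^2 = 1
520^32 ≡ 1^2 = 1
520^64 ≡ 1^2 = 1
78 = 64 + 8 + 4 + 2, so 520^78 ≡ 1·1·1·1 ≡ 1 (mod 521)
465·1 = 465 ≡ 465 (mod 521)
56 ≠ 465; the check fails.

fails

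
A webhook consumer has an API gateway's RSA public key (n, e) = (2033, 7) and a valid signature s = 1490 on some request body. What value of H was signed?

369

Squares mod 2033: s^1≡1490, s^2≡64, s^4≡30
7 = 4 + 2 + 1, so s^7 ≡ 30·64·1490 ≡ 369 (mod 2033)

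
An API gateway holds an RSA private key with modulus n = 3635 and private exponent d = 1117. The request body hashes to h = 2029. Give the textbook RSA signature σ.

1314

Squares mod 3635: h^1≡2029, h^2≡2021, h^4≡2336, h^8≡761, h^16≡1156, h^32≡2291, h^64≡3376, h^128≡1651, h^256≡3186, h^512≡1676, h^1024≡2756
1117 = 1024 + 64 + 16 + 8 + 4 + 1, so h^1117 ≡ 2756·3376·1156·761·2336·2029 ≡ 1314 (mod 3635)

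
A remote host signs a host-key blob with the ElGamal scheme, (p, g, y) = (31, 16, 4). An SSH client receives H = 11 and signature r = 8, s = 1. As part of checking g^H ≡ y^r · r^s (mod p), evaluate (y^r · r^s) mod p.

16

4^2 = 16
4^4 ≡ 16^2 = 256 ≡ 8
4^8 ≡ 8^2 = 64 ≡ 2
8^1 mod 31 = 8
y^r · r^s ≡ 2·8 = 16 ≡ 16 (mod 31)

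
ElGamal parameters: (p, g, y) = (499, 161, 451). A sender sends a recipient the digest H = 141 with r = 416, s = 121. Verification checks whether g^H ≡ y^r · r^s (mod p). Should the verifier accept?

Left side g^H mod p:
161^2 = 25921 ≡ 472
161^4 ≡ 472^2 = 222784 ≡ 230
161^8 ≡ 230^2 = 52900 ≡ 6
161^16 ≡ 6^2 = 36
161^32 ≡ 36^2 = 1296 ≡ 298
161^64 ≡ 298^2 = 88804 ≡ 481
161^128 ≡ 481^2 = 231361 ≡ 324
141 = 128 + 8 + 4 + 1, so 161^141 ≡ 324·6·230·161 ≡ 81 (mod 499)
Right side y^r · r^s mod p:
451^2 = 203401 ≡ 308
451^4 ≡ 308^2 = 94864 ≡ 54
451^8 ≡ 54^2 = 2916 ≡ 421
451^16 ≡ 421^2 = 177241 ≡ 96
451^32 ≡ 96^2 = 9216 ≡ 234
451^64 ≡ 234^2 = 54756 ≡ 365
451^128 ≡ 365^2 = 133225 ≡ 491
451^256 ≡ 491^2 = 241081 ≡ 64
416 = 256 + 128 + 32, so 451^416 ≡ 64·491·234 ≡ 451 (mod 499)
416^2 = 173056 ≡ 402
416^4 ≡ 402^2 = 161604 ≡ 427
416^8 ≡ 427^2 = 182329 ≡ 194
416^16 ≡ 194^2 = 37636 ≡ 211
416^32 ≡ 211^2 = 44521 ≡ 110
416^64 ≡ 110^2 = 12100 ≡ 124
121 = 64 + 32 + 16 + 8 + 1, so 416^121 ≡ 124·110·211·194·416 ≡ 279 (mod 499)
451·279 = 125829 ≡ 81 (mod 499)
81 ≡ 81 (mod 499), so the signature is genuine.

accept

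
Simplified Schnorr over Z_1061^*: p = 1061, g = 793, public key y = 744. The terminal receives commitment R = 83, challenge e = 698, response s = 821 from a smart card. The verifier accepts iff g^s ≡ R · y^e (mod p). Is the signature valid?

valid

g^s mod p:
793^2 = 628849 ≡ 737
793^4 ≡ 737^2 = 543169 ≡ 998
793^8 ≡ 998^2 = 996004 ≡ 786
793^16 ≡ 786^2 = 617796 ≡ 294
793^32 ≡ 294^2 = 86436 ≡ 495
793^64 ≡ 495^2 = 245025 ≡ 995
793^128 ≡ 995^2 = 990025 ≡ 112
793^256 ≡ 112^2 = 12544 ≡ 873
793^512 ≡ 873^2 = 762129 ≡ 331
821 = 512 + 256 + 32 + 16 + 4 + 1, so 793^821 ≡ 331·873·495·294·998·793 ≡ 690 (mod 1061)
R · y^e mod p:
744^2 = 553536 ≡ 755
744^4 ≡ 755^2 = 570025 ≡ 268
744^8 ≡ 268^2 = 71824 ≡ 737
744^16 ≡ 737^2 = 543169 ≡ 998
744^32 ≡ 998^2 = 996004 ≡ 786
744^64 ≡ 786^2 = 617796 ≡ 294
744^128 ≡ 294^2 = 86436 ≡ 495
744^256 ≡ 495^2 = 245025 ≡ 995
744^512 ≡ 995^2 = 990025 ≡ 112
698 = 512 + 128 + 32 + 16 + 8 + 2, so 744^698 ≡ 112·495·786·998·737·755 ≡ 852 (mod 1061)
83·852 = 70716 ≡ 690 (mod 1061)
690 ≡ 690 (mod 1061); signature holds.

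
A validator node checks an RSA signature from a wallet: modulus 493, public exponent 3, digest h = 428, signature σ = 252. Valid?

σ^2 ≡ 252^2 = 63504 ≡ 400
3 = 2 + 1, so σ^3 ≡ 400·252 ≡ 228 (mod 493)
The recovered value 228 does not match the digest 428.

no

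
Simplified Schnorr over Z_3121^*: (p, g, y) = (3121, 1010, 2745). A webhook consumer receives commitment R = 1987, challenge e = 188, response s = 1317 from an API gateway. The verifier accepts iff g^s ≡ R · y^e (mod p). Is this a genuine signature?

genuine

g^s mod p:
1010^2 = 1020100 ≡ 2654
1010^4 ≡ 2654^2 = 7043716 ≡ 2740
1010^8 ≡ 2740^2 = 7507600 ≡ 1595
1010^16 ≡ 1595^2 = 2544025 ≡ 410
1010^32 ≡ 410^2 = 168100 ≡ 2687
1010^64 ≡ 2687^2 = 7219969 ≡ 1096
1010^128 ≡ 1096^2 = 1201216 ≡ 2752
1010^256 ≡ 2752^2 = 7573504 ≡ 1958
1010^512 ≡ 1958^2 = 3833764 ≡ 1176
1010^1024 ≡ 1176^2 = 1382976 ≡ 373
1317 = 1024 + 256 + 32 + 4 + 1, so 1010^1317 ≡ 373·1958·2687·2740·1010 ≡ 422 (mod 3121)
R · y^e mod p:
2745^2 = 7535025 ≡ 931
2745^4 ≡ 931^2 = 866761 ≡ 2244
2745^8 ≡ 2244^2 = 5035536 ≡ 1363
2745^16 ≡ 1363^2 = 1857769 ≡ 774
2745^32 ≡ 774^2 = 599076 ≡ 2965
2745^64 ≡ 2965^2 = 8791225 ≡ 2489
2745^128 ≡ 2489^2 = 6195121 ≡ 3057
188 = 128 + 32 + 16 + 8 + 4, so 2745^188 ≡ 3057·2965·774·1363·2244 ≡ 2961 (mod 3121)
1987·2961 = 5883507 ≡ 422 (mod 3121)
422 ≡ 422 (mod 3121); signature holds.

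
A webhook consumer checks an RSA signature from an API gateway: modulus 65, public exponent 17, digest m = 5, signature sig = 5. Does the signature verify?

sig^17 mod 65 = 5
Since 5 equals the digest 5, verification succeeds.

verifies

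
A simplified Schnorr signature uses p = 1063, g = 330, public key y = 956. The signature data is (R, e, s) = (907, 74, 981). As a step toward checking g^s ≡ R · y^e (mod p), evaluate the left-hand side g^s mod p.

352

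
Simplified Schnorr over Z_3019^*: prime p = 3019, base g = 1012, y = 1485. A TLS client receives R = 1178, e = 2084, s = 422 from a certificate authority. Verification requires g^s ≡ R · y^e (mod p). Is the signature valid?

g^s mod p:
1012^2 = 1024144 ≡ 703
1012^4 ≡ 703^2 = 494209 ≡ 2112
1012^8 ≡ 2112^2 = 4460544 ≡ 1481
1012^16 ≡ 1481^2 = 2193361 ≡ 1567
1012^32 ≡ 1567^2 = 2455489 ≡ 1042
1012^64 ≡ 1042^2 = 1085764 ≡ 1943
1012^128 ≡ 1943^2 = 3775249 ≡ 1499
1012^256 ≡ 1499^2 = 2247001 ≡ 865
422 = 256 + 128 + 32 + 4 + 2, so 1012^422 ≡ 865·1499·1042·2112·703 ≡ 1118 (mod 3019)
R · y^e mod p:
1485^2 = 2205225 ≡ 1355
1485^4 ≡ 1355^2 = 1836025 ≡ 473
1485^8 ≡ 473^2 = 223729 ≡ 323
1485^16 ≡ 323^2 = 104329 ≡ 1683
1485^32 ≡ 1683^2 = 2832489 ≡ 667
1485^64 ≡ 667^2 = 444889 ≡ 1096
1485^128 ≡ 1096^2 = 1201216 ≡ 2673
1485^256 ≡ 2673^2 = 7144929 ≡ 1975
1485^512 ≡ 1975^2 = 3900625 ≡ 77
1485^1024 ≡ 77^2 = 5929 ≡ 2910
1485^2048 ≡ 2910^2 = 8468100 ≡ 2824
2084 = 2048 + 32 + 4, so 1485^2084 ≡ 2824·667·473 ≡ 437 (mod 3019)
1178·437 = 514786 ≡ 1556 (mod 3019)
1118 ≠ 1556; the check fails.

invalid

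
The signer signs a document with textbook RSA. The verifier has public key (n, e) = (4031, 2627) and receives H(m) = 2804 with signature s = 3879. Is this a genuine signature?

Squares mod 4031: s^1≡3879, s^2≡2949, s^4≡1734, s^8≡3661, s^16≡3877, s^32≡3561, s^64≡3226, s^128≡3065, s^256≡1995, s^512≡1428, s^1024≡3529, s^2048≡2082
2627 = 2048 + 512 + 64 + 2 + 1, so s^2627 ≡ 2082·1428·3226·2949·3879 ≡ 1227 (mod 4031)
The recovered value 1227 does not match the digest 2804.

forged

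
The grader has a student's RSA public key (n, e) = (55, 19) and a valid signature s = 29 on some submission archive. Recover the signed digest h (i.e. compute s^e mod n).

19

Squares mod 55: s^1≡29, s^2≡16, s^4≡36, s^8≡31, s^16≡26
19 = 16 + 2 + 1, so s^19 ≡ 26·16·29 ≡ 19 (mod 55)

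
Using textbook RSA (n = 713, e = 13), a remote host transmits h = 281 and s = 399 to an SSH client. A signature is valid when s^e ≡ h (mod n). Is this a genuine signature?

s^2 ≡ 399^2 = 159201 ≡ 202
s^4 ≡ 202^2 = 40804 ≡ 163
s^8 ≡ 163^2 = 26569 ≡ 188
13 = 8 + 4 + 1, so s^13 ≡ 188·163·399 ≡ 432 (mod 713)
s^13 mod 713 = 432, but h = 281.

forged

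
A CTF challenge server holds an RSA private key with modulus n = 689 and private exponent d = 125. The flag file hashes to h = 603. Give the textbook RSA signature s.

304

h^2 ≡ 603^2 = 363609 ≡ 506
h^4 ≡ 506^2 = 256036 ≡ 417
h^8 ≡ 417^2 = 173889 ≡ 261
h^16 ≡ 261^2 = 68121 ≡ 599
h^32 ≡ 599^2 = 358801 ≡ 521
h^64 ≡ 521^2 = 271441 ≡ 664
125 = 64 + 32 + 16 + 8 + 4 + 1, so h^125 ≡ 664·521·599·261·417·603 ≡ 304 (mod 689)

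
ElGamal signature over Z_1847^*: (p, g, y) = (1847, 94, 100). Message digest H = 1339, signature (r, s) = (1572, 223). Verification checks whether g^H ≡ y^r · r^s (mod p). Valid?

Left side g^H mod p:
94^2 = 8836 ≡ 1448
94^4 ≡ 1448^2 = 2096704 ≡ 359
94^8 ≡ 359^2 = 128881 ≡ 1438
94^16 ≡ 1438^2 = 2067844 ≡ 1051
94^32 ≡ 1051^2 = 1104601 ≡ 95
94^64 ≡ 95^2 = 9025 ≡ 1637
94^128 ≡ 1637^2 = 2679769 ≡ 1619
94^256 ≡ 1619^2 = 2621161 ≡ 268
94^512 ≡ 268^2 = 71824 ≡ 1638
94^1024 ≡ 1638^2 = 2683044 ≡ 1200
1339 = 1024 + 256 + 32 + 16 + 8 + 2 + 1, so 94^1339 ≡ 1200·268·95·1051·1438·1448·94 ≡ 1606 (mod 1847)
Right side y^r · r^s mod p:
100^2 = 10000 ≡ 765
100^4 ≡ 765^2 = 585225 ≡ 1573
100^8 ≡ 1573^2 = 2474329 ≡ 1196
100^16 ≡ 1196^2 = 1430416 ≡ 838
100^32 ≡ 838^2 = 702244 ≡ 384
100^64 ≡ 384^2 = 147456 ≡ 1543
100^128 ≡ 1543^2 = 2380849 ≡ 66
100^256 ≡ 66^2 = 4356 ≡ 662
100^512 ≡ 662^2 = 438244 ≡ 505
100^1024 ≡ 505^2 = 255025 ≡ 139
1572 = 1024 + 512 + 32 + 4, so 100^1572 ≡ 139·505·384·1573 ≡ 567 (mod 1847)
1572^2 = 2471184 ≡ 1745
1572^4 ≡ 1745^2 = 3045025 ≡ 1169
1572^8 ≡ 1169^2 = 1366561 ≡ 1628
1572^16 ≡ 1628^2 = 2650384 ≡ 1786
1572^32 ≡ 1786^2 = 3189796 ≡ 27
1572^64 ≡ 27^2 = 729
1572^128 ≡ 729^2 = 531441 ≡ 1352
223 = 128 + 64 + 16 + 8 + 4 + 2 + 1, so 1572^223 ≡ 1352·729·1786·1628·1169·1745·1572 ≡ 1814 (mod 1847)
567·1814 = 1028538 ≡ 1606 (mod 1847)
1606 ≡ 1606 (mod 1847), so the signature is genuine.

yes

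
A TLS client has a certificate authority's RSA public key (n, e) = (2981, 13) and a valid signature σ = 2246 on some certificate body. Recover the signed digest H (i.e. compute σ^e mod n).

Squares mod 2981: σ^1≡2246, σ^2≡664, σ^4≡2689, σ^8≡1796
13 = 8 + 4 + 1, so σ^13 ≡ 1796·2689·2246 ≡ 2296 (mod 2981)

2296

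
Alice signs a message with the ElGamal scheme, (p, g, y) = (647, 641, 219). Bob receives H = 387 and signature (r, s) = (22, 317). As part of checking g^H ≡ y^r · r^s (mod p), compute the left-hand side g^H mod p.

458

641^387 mod 647 = 458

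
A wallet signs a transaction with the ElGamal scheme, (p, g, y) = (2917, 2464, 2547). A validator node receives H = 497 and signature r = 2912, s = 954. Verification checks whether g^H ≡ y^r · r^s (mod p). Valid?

Left side g^H mod p:
2464^2 = 6071296 ≡ 1019
2464^4 ≡ 1019^2 = 1038361 ≡ 2826
2464^8 ≡ 2826^2 = 7986276 ≡ 2447
2464^16 ≡ 2447^2 = 5987809 ≡ 2125
2464^32 ≡ 2125^2 = 4515625 ≡ 109
2464^64 ≡ 109^2 = 11881 ≡ 213
2464^128 ≡ 213^2 = 45369 ≡ 1614
2464^256 ≡ 1614^2 = 2604996 ≡ 115
497 = 256 + 128 + 64 + 32 + 16 + 1, so 2464^497 ≡ 115·1614·213·109·2125·2464 ≡ 990 (mod 2917)
Right side y^r · r^s mod p:
2547^2 = 6487209 ≡ 2718
2547^4 ≡ 2718^2 = 7387524 ≡ 1680
2547^8 ≡ 1680^2 = 2822400 ≡ 1661
2547^16 ≡ 1661^2 = 2758921 ≡ 2356
2547^32 ≡ 2356^2 = 5550736 ≡ 2602
2547^64 ≡ 2602^2 = 6770404 ≡ 47
2547^128 ≡ 47^2 = 2209
2547^256 ≡ 2209^2 = 4879681 ≡ 2457
2547^512 ≡ 2457^2 = 6036849 ≡ 1576
2547^1024 ≡ 1576^2 = 2483776 ≡ 1409
2547^2048 ≡ 1409^2 = 1985281 ≡ 1721
2912 = 2048 + 512 + 256 + 64 + 32, so 2547^2912 ≡ 1721·1576·2457·47·2602 ≡ 2061 (mod 2917)
2912^2 = 8479744 ≡ 25
2912^4 ≡ 25^2 = 625
2912^8 ≡ 625^2 = 390625 ≡ 2664
2912^16 ≡ 2664^2 = 7096896 ≡ 2752
2912^32 ≡ 2752^2 = 7573504 ≡ 972
2912^64 ≡ 972^2 = 944784 ≡ 2593
2912^128 ≡ 2593^2 = 6723649 ≡ 2881
2912^256 ≡ 2881^2 = 8300161 ≡ 1296
2912^512 ≡ 1296^2 = 1679616 ≡ 2341
954 = 512 + 256 + 128 + 32 + 16 + 8 + 2, so 2912^954 ≡ 2341·1296·2881·972·2752·2664·25 ≡ 2557 (mod 2917)
2061·2557 = 5269977 ≡ 1875 (mod 2917)
990 ≠ 1875, so verification fails.

no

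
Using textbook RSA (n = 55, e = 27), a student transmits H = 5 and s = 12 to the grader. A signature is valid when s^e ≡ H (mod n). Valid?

no

s^2 ≡ 12^2 = 144 ≡ 34
s^4 ≡ 34^2 = 1156 ≡ 1
s^8 ≡ 1^2 = 1
s^16 ≡ 1^2 = 1
27 = 16 + 8 + 2 + 1, so s^27 ≡ 1·1·34·12 ≡ 23 (mod 55)
23 ≠ 5, so verification fails.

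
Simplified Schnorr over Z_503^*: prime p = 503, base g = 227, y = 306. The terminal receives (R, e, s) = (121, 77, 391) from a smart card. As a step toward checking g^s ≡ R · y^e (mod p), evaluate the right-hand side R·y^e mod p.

215

306^77 mod 503 = 193
R · y^e ≡ 121·193 = 23353 ≡ 215 (mod 503)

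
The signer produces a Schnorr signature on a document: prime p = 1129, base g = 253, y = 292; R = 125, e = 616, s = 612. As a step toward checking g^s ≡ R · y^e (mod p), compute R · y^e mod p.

Squares mod 1129: 292^1≡292, 292^2≡589, 292^4≡318, 292^8≡643, 292^16≡235, 292^32≡1033, 292^64≡184, 292^128≡1115, 292^256≡196, 292^512≡30
616 = 512 + 64 + 32 + 8, so 292^616 ≡ 30·184·1033·643 ≡ 414 (mod 1129)
R · y^e ≡ 125·414 = 51750 ≡ 945 (mod 1129)

945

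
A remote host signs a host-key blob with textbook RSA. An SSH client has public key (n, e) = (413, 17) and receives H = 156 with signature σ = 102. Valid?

yes

σ^2 ≡ 102^2 = 10404 ≡ 79
σ^4 ≡ 79^2 = 6241 ≡ 46
σ^8 ≡ 46^2 = 2116 ≡ 51
σ^16 ≡ 51^2 = 2601 ≡ 123
17 = 16 + 1, so σ^17 ≡ 123·102 ≡ 156 (mod 413)
156 = H, so the signature checks out.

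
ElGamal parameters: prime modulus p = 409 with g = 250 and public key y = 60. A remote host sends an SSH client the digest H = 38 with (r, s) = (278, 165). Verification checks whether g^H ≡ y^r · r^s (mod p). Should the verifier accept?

reject

Left side g^H mod p:
250^2 = 62500 ≡ 332
250^4 ≡ 332^2 = 110224 ≡ 203
250^8 ≡ 203^2 = 41209 ≡ 309
250^16 ≡ 309^2 = 95481 ≡ 184
250^32 ≡ 184^2 = 33856 ≡ 318
38 = 32 + 4 + 2, so 250^38 ≡ 318·203·332 ≡ 328 (mod 409)
Right side y^r · r^s mod p:
60^2 = 3600 ≡ 328
60^4 ≡ 328^2 = 107584 ≡ 17
60^8 ≡ 17^2 = 289
60^16 ≡ 289^2 = 83521 ≡ 85
60^32 ≡ 85^2 = 7225 ≡ 272
60^64 ≡ 272^2 = 73984 ≡ 364
60^128 ≡ 364^2 = 132496 ≡ 389
60^256 ≡ 389^2 = 151321 ≡ 400
278 = 256 + 16 + 4 + 2, so 60^278 ≡ 400·85·17·328 ≡ 230 (mod 409)
278^2 = 77284 ≡ 392
278^4 ≡ 392^2 = 153664 ≡ 289
278^8 ≡ 289^2 = 83521 ≡ 85
278^16 ≡ 85^2 = 7225 ≡ 272
278^32 ≡ 272^2 = 73984 ≡ 364
278^64 ≡ 364^2 = 132496 ≡ 389
278^128 ≡ 389^2 = 151321 ≡ 400
165 = 128 + 32 + 4 + 1, so 278^165 ≡ 400·364·289·278 ≡ 106 (mod 409)
230·106 = 24380 ≡ 249 (mod 409)
328 ≠ 249, so verification fails.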